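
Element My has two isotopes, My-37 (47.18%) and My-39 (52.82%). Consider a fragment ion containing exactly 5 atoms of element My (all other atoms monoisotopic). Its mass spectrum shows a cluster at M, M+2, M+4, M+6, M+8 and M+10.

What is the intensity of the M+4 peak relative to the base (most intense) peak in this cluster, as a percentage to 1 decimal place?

89.3%

Term probabilities: M 0.0234, M+2 0.1309, M+4 0.2930, M+6 0.3280, M+8 0.1836, M+10 0.0411. Base peak = M+6.
P(M+6) = C(5,3) × 0.4718^2 × 0.5282^3 = 10 × 0.22259524 × 0.14736529 = 0.328028 (base)
P(M+4) = C(5,2) × 0.4718^3 × 0.5282^2 = 10 × 0.10502043 × 0.27899524 = 0.293002
Relative intensity = 0.293002 / 0.328028 × 100 = 89.3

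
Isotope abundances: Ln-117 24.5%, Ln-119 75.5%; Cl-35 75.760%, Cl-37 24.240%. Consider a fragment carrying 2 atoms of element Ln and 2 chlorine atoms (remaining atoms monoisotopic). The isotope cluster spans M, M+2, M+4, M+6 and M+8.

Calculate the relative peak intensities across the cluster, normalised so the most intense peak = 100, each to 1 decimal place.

7.4 : 50.2 : 100.0 : 49.5 : 7.2

Element Ln pattern (n=2): 0.060025 : 0.36995 : 0.570025
Chlorine pattern (n=2): 0.57395776 : 0.36728448 : 0.05875776
Convolve the two distributions (both contribute in 2-u steps):
  M: 0.060025×0.57395776 = 0.034452
  M+2: 0.060025×0.36728448 + 0.36995×0.57395776 = 0.234382
  M+4: 0.060025×0.05875776 + 0.36995×0.36728448 + 0.570025×0.57395776 = 0.466574
  M+6: 0.36995×0.05875776 + 0.570025×0.36728448 = 0.231099
  M+8: 0.570025×0.05875776 = 0.033493
Scale to base peak (0.466574) = 100: 7.4 : 50.2 : 100.0 : 49.5 : 7.2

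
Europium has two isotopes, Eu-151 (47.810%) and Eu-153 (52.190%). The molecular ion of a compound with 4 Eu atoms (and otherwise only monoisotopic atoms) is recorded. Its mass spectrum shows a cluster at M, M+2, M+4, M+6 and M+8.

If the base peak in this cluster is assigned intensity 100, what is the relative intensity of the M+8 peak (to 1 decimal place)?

19.9

Binomial terms of (0.47810 + 0.52190)^4: M 0.0522, M+2 0.2281, M+4 0.3736, M+6 0.2719, M+8 0.0742 → M+4 is the base peak.
P(M+4) = C(4,2) × 0.47810^2 × 0.52190^2 = 6 × 0.22857961 × 0.27237961 = 0.373563 (base)
P(M+8) = C(4,4) × 0.47810^0 × 0.52190^4 = 1 × 1.0000 × 0.07419065 = 0.074191
Relative intensity = 0.074191 / 0.373563 × 100 = 19.9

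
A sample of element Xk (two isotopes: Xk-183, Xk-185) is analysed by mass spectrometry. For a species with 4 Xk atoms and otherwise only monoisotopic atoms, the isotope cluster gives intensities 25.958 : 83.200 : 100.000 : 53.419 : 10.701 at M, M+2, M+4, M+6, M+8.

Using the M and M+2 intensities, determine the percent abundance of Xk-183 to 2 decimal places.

Let p = fractional abundance of Xk-183. I(M+2)/I(M) = [C(4,1)·p^3·(1−p)] / p^4 = 4·(1−p)/p = 83.200/25.958 = 3.2052
(1−p)/p = 3.2052/4 = 0.8013  ⇒  p = 1/(1 + 0.8013) = 0.5552
Xk-183: 55.52%, Xk-185: 44.48%.

55.52%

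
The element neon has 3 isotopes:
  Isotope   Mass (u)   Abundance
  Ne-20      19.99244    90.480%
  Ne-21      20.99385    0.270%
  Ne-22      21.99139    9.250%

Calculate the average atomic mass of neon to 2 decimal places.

Average mass = Σ (abundance × isotope mass) = 0.90480 × 19.99244 + 0.00270 × 20.99385 + 0.09250 × 21.99139
= 18.089160 + 0.056683 + 2.034204 = 20.180047 u

20.18 u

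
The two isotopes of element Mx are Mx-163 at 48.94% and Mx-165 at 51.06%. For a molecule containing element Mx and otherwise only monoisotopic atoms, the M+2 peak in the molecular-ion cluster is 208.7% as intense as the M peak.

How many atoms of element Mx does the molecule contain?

The M+2/M ratio from n Mx atoms is n · q/p = n · 0.5106/0.4894.
n = 2.087 × 0.4894/0.5106 = 2.00 ≈ 2

2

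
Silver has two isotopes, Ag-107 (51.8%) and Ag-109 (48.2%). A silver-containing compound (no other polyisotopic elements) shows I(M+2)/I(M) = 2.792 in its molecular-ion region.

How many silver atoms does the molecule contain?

3

For n independent Ag atoms, I(M+2)/I(M) = n · (abundance Ag-109) / (abundance Ag-107) = n · 0.482/0.518.
n = 2.792 × 0.518/0.482 = 3.00 ≈ 3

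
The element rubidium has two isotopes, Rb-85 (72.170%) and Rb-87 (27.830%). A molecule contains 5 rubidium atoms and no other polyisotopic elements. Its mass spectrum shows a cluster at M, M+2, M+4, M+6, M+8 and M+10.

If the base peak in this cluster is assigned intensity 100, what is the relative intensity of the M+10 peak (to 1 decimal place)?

0.4

Term probabilities: M 0.1958, M+2 0.3775, M+4 0.2911, M+6 0.1123, M+8 0.0216, M+10 0.0017. Base peak = M+2.
P(M+2) = C(5,1) × 0.72170^4 × 0.27830^1 = 5 × 0.27128565 × 0.2783 = 0.377494 (base)
P(M+10) = C(5,5) × 0.72170^0 × 0.27830^5 = 1 × 1.0000 × 0.00166942 = 0.001669
Relative intensity = 0.001669 / 0.377494 × 100 = 0.4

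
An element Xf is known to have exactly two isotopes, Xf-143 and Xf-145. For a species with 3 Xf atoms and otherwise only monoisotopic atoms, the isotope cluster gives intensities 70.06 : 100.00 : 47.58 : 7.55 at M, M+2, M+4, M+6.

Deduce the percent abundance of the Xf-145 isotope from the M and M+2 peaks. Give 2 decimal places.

32.24%

Let p = fractional abundance of Xf-143. I(M+2)/I(M) = [C(3,1)·p^2·(1−p)] / p^3 = 3·(1−p)/p = 100.00/70.06 = 1.4273
(1−p)/p = 1.4273/3 = 0.4758  ⇒  p = 1/(1 + 0.4758) = 0.6776
Xf-143: 67.76%, Xf-145: 32.24%.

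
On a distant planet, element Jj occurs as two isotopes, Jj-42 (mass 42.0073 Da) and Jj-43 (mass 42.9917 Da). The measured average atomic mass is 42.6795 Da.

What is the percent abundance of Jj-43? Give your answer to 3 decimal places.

Writing the weighted mean with unknown fraction x of Jj-42:
42.0073·x + 42.9917·(1 − x) = 42.6795
(42.0073 − 42.9917)·x = 42.6795 − 42.9917
x = -0.3122 / -0.9844 = 0.31715 → 31.715% Jj-42, 68.285% Jj-43.

68.285%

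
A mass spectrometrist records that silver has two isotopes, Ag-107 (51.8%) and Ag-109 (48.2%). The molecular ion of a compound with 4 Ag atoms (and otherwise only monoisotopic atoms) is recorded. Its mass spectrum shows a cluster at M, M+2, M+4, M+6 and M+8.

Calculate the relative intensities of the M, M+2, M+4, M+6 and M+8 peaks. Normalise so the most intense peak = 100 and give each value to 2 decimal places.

Expanding (0.518 + 0.482)^4:
P(M) = 0.518^4 = 0.071998
P(M+2) = 4 × 0.518^3 × 0.482^1 = 0.267976
P(M+4) = 6 × 0.518^2 × 0.482^2 = 0.374029
P(M+6) = 4 × 0.518^1 × 0.482^3 = 0.232023
P(M+8) = 0.482^4 = 0.053974
The M+4 peak is largest (0.374029); scaling to 100 gives 19.25 : 71.65 : 100.00 : 62.03 : 14.43.

19.25 : 71.65 : 100.00 : 62.03 : 14.43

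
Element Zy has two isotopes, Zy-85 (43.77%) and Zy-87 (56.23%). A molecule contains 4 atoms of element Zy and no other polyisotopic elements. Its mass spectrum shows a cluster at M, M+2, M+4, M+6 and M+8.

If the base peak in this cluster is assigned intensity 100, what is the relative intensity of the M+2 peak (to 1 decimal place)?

51.9

Binomial terms of (0.4377 + 0.5623)^4: M 0.0367, M+2 0.1886, M+4 0.3634, M+6 0.3113, M+8 0.1000 → M+4 is the base peak.
P(M+4) = C(4,2) × 0.4377^2 × 0.5623^2 = 6 × 0.19158129 × 0.31618129 = 0.363447 (base)
P(M+2) = C(4,1) × 0.4377^3 × 0.5623^1 = 4 × 0.08385513 × 0.5623 = 0.188607
Relative intensity = 0.188607 / 0.363447 × 100 = 51.9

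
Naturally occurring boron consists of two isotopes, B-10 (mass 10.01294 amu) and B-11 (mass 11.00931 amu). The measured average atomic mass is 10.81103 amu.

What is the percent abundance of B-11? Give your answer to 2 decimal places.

80.10%

With x = fraction of B-10 (so B-11 is 1 − x):
10.01294·x + 11.00931·(1 − x) = 10.81103
(10.01294 − 11.00931)·x = 10.81103 − 11.00931
x = -0.19828 / -0.99637 = 0.19900 → 19.90% B-10, 80.10% B-11.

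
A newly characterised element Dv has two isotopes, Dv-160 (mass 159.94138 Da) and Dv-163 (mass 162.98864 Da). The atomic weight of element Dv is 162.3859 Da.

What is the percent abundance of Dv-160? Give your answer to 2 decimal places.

19.78%

Let x be the fractional abundance of Dv-160; then Dv-163 has abundance 1 − x.
159.94138·x + 162.98864·(1 − x) = 162.3859
(159.94138 − 162.98864)·x = 162.3859 − 162.98864
x = -0.60274 / -3.04726 = 0.19780 → 19.78% Dv-160, 80.22% Dv-163.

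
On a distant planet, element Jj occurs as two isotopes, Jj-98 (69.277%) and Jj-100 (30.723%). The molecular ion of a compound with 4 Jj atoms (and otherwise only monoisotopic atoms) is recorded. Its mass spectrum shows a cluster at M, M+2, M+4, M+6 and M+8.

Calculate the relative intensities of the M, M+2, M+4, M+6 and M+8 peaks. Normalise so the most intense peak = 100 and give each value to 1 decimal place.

The 4 Jj atoms are independent, so intensities follow the terms of (0.69277 + 0.30723)^4.
P(M) = 0.69277^4 = 0.230333
P(M+2) = 4 × 0.69277^3 × 0.30723^1 = 0.408593
P(M+4) = 6 × 0.69277^2 × 0.30723^2 = 0.271804
P(M+6) = 4 × 0.69277^1 × 0.30723^3 = 0.080360
P(M+8) = 0.30723^4 = 0.008910
The M+2 peak is largest (0.408593); scaling to 100 gives 56.4 : 100.0 : 66.5 : 19.7 : 2.2.

56.4 : 100.0 : 66.5 : 19.7 : 2.2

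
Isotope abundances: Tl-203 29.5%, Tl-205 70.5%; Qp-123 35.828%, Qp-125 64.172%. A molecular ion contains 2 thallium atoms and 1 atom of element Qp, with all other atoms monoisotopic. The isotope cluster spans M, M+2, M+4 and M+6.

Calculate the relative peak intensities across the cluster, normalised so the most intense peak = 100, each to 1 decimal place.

Thallium pattern (n=2): 0.087025 : 0.41595 : 0.497025
Element Qp pattern (n=1): 0.35828 : 0.64172
Convolve the two distributions (both contribute in 2-u steps):
  M: 0.087025×0.35828 = 0.031179
  M+2: 0.087025×0.64172 + 0.41595×0.35828 = 0.204872
  M+4: 0.41595×0.64172 + 0.497025×0.35828 = 0.444998
  M+6: 0.497025×0.64172 = 0.318951
Scale to base peak (0.444998) = 100: 7.0 : 46.0 : 100.0 : 71.7

7.0 : 46.0 : 100.0 : 71.7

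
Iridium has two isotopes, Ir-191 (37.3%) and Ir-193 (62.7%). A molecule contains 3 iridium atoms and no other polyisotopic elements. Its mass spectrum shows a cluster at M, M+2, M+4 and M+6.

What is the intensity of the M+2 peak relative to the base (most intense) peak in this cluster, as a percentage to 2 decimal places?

Term probabilities: M 0.0519, M+2 0.2617, M+4 0.4399, M+6 0.2465. Base peak = M+4.
P(M+4) = C(3,2) × 0.373^1 × 0.627^2 = 3 × 0.3730 × 0.393129 = 0.439911 (base)
P(M+2) = C(3,1) × 0.373^2 × 0.627^1 = 3 × 0.139129 × 0.6270 = 0.261702
Relative intensity = 0.261702 / 0.439911 × 100 = 59.49

59.49%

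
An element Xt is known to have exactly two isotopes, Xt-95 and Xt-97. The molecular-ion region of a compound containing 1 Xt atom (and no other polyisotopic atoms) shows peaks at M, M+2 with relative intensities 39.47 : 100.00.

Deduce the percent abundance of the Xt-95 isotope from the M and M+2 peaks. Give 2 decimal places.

28.30%

Let p = fractional abundance of Xt-95. I(M+2)/I(M) = [C(1,1)·p^0·(1−p)] / p^1 = 1·(1−p)/p = 100.00/39.47 = 2.5336
(1−p)/p = 2.5336/1 = 2.5336  ⇒  p = 1/(1 + 2.5336) = 0.2830
Xt-95: 28.30%, Xt-97: 71.70%.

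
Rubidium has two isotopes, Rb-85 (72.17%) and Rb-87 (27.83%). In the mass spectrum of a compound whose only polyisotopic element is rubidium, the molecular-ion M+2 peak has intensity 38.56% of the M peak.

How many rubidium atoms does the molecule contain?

1

For n independent Rb atoms, I(M+2)/I(M) = n · (abundance Rb-87) / (abundance Rb-85) = n · 0.2783/0.7217.
n = 0.3856 × 0.7217/0.2783 = 1.00 ≈ 1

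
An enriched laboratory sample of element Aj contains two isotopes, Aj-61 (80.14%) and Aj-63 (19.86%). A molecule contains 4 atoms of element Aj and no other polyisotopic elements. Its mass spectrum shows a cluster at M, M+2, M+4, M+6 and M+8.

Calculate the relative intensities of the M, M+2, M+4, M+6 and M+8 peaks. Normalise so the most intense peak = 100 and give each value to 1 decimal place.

The 4 Aj atoms are independent, so intensities follow the terms of (0.8014 + 0.1986)^4.
P(M) = 0.8014^4 = 0.412475
P(M+2) = 4 × 0.8014^3 × 0.1986^1 = 0.408872
P(M+4) = 6 × 0.8014^2 × 0.1986^2 = 0.151988
P(M+6) = 4 × 0.8014^1 × 0.1986^3 = 0.025110
P(M+8) = 0.1986^4 = 0.001556
The M peak is largest (0.412475); scaling to 100 gives 100.0 : 99.1 : 36.8 : 6.1 : 0.4.

100.0 : 99.1 : 36.8 : 6.1 : 0.4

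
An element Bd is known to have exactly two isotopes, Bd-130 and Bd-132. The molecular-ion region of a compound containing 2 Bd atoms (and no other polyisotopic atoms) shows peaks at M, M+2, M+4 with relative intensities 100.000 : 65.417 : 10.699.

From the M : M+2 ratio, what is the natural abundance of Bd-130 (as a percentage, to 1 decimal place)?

Write p for the Bd-130 fraction. I(M+2)/I(M) = [C(2,1)·p^1·(1−p)] / p^2 = 2·(1−p)/p = 65.417/100.000 = 0.6542
(1−p)/p = 0.6542/2 = 0.3271  ⇒  p = 1/(1 + 0.3271) = 0.7535
Bd-130: 75.4%, Bd-132: 24.6%.

75.4%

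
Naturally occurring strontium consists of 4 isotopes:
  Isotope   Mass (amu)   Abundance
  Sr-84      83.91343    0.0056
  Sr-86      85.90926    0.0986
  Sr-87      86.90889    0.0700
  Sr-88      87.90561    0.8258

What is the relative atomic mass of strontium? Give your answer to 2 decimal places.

The abundance-weighted mean is 0.0056 × 83.91343 + 0.0986 × 85.90926 + 0.0700 × 86.90889 + 0.8258 × 87.90561
= 0.469915 + 8.470653 + 6.083622 + 72.592453 = 87.616643 amu

87.62 amu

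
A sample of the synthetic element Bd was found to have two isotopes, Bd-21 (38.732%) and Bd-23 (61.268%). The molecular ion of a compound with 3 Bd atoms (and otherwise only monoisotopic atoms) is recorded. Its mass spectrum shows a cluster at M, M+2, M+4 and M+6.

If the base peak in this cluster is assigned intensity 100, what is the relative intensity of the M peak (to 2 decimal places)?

Term probabilities: M 0.0581, M+2 0.2757, M+4 0.4362, M+6 0.2300. Base peak = M+4.
P(M+4) = C(3,2) × 0.38732^1 × 0.61268^2 = 3 × 0.38732 × 0.37537678 = 0.436173 (base)
P(M) = C(3,0) × 0.38732^3 × 0.61268^0 = 1 × 0.0581045 × 1.0000 = 0.058105
Relative intensity = 0.058105 / 0.436173 × 100 = 13.32

13.32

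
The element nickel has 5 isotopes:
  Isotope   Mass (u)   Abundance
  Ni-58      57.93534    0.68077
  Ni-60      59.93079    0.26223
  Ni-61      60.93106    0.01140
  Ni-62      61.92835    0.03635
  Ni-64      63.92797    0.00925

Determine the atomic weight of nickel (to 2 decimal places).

58.69 u

Average mass = Σ (abundance × isotope mass) = 0.68077 × 57.93534 + 0.26223 × 59.93079 + 0.01140 × 60.93106 + 0.03635 × 61.92835 + 0.00925 × 63.92797
= 39.440641 + 15.715651 + 0.694614 + 2.251096 + 0.591334 = 58.693336 u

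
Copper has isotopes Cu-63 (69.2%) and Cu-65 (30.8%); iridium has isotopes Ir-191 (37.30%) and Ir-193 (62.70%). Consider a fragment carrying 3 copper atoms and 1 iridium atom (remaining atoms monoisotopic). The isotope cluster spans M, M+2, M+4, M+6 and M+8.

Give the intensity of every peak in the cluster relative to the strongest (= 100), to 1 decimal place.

33.2 : 100.0 : 94.1 : 36.0 : 4.9

Copper pattern (n=3): 0.33137389 : 0.44247034 : 0.19693766 : 0.02921811
Iridium pattern (n=1): 0.3730 : 0.6270
Convolve the two distributions (both contribute in 2-u steps):
  M: 0.33137389×0.3730 = 0.123602
  M+2: 0.33137389×0.6270 + 0.44247034×0.3730 = 0.372813
  M+4: 0.44247034×0.6270 + 0.19693766×0.3730 = 0.350887
  M+6: 0.19693766×0.6270 + 0.02921811×0.3730 = 0.134378
  M+8: 0.02921811×0.6270 = 0.018320
Scale to base peak (0.372813) = 100: 33.2 : 100.0 : 94.1 : 36.0 : 4.9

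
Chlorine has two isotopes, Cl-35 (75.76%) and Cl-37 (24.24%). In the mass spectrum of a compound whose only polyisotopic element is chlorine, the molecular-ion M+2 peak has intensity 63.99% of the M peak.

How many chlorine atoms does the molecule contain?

2

The M+2/M ratio from n Cl atoms is n · q/p = n · 0.2424/0.7576.
n = 0.6399 × 0.7576/0.2424 = 2.00 ≈ 2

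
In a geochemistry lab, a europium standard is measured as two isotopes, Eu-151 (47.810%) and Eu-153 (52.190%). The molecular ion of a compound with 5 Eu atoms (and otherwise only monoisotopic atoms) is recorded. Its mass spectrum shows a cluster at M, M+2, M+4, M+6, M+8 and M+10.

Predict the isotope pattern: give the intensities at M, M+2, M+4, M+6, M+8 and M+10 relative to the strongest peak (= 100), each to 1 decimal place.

Expanding (0.47810 + 0.52190)^5:
P(M) = 0.47810^5 = 0.024980
P(M+2) = 5 × 0.47810^4 × 0.52190^1 = 0.136343
P(M+4) = 10 × 0.47810^3 × 0.52190^2 = 0.297667
P(M+6) = 10 × 0.47810^2 × 0.52190^3 = 0.324937
P(M+8) = 5 × 0.47810^1 × 0.52190^4 = 0.177353
P(M+10) = 0.52190^5 = 0.038720
The M+6 peak is largest (0.324937); scaling to 100 gives 7.7 : 42.0 : 91.6 : 100.0 : 54.6 : 11.9.

7.7 : 42.0 : 91.6 : 100.0 : 54.6 : 11.9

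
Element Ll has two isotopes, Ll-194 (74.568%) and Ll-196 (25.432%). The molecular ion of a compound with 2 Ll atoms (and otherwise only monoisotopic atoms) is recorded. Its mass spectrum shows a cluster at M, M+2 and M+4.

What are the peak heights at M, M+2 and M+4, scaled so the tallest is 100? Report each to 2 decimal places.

100.00 : 68.21 : 11.63

The 2 Ll atoms are independent, so intensities follow the terms of (0.74568 + 0.25432)^2.
P(M) = 0.74568^2 = 0.556039
P(M+2) = 2 × 0.74568^1 × 0.25432^1 = 0.379283
P(M+4) = 0.25432^2 = 0.064679
The M peak is largest (0.556039); scaling to 100 gives 100.00 : 68.21 : 11.63.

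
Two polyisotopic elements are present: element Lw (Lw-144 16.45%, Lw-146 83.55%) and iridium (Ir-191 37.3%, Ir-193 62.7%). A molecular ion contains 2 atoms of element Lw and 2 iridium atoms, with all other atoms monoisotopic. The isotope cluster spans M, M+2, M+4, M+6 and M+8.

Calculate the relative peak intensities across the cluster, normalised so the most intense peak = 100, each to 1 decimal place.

Element Lw pattern (n=2): 0.02706025 : 0.2748795 : 0.69806025
Iridium pattern (n=2): 0.139129 : 0.467742 : 0.393129
Convolve the two distributions (both contribute in 2-u steps):
  M: 0.02706025×0.139129 = 0.003765
  M+2: 0.02706025×0.467742 + 0.2748795×0.139129 = 0.050901
  M+4: 0.02706025×0.393129 + 0.2748795×0.467742 + 0.69806025×0.139129 = 0.236331
  M+6: 0.2748795×0.393129 + 0.69806025×0.467742 = 0.434575
  M+8: 0.69806025×0.393129 = 0.274428
Scale to base peak (0.434575) = 100: 0.9 : 11.7 : 54.4 : 100.0 : 63.1

0.9 : 11.7 : 54.4 : 100.0 : 63.1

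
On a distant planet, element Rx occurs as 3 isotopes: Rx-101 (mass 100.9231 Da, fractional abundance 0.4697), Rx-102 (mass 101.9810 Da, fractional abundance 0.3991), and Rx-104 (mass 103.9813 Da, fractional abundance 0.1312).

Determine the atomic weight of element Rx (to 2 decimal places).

Weight each isotope mass by its fractional abundance: 0.4697 × 100.9231 + 0.3991 × 101.9810 + 0.1312 × 103.9813
= 47.40358 + 40.70062 + 13.64235 = 101.74655 Da

101.75 Da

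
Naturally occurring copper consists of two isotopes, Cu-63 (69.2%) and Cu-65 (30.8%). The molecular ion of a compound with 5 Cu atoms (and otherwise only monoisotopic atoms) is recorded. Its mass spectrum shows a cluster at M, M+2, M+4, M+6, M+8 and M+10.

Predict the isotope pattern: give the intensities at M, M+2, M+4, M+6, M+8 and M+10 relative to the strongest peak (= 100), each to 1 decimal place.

44.9 : 100.0 : 89.0 : 39.6 : 8.8 : 0.8

The 5 Cu atoms are independent, so intensities follow the terms of (0.692 + 0.308)^5.
P(M) = 0.692^5 = 0.158683
P(M+2) = 5 × 0.692^4 × 0.308^1 = 0.353139
P(M+4) = 10 × 0.692^3 × 0.308^2 = 0.314355
P(M+6) = 10 × 0.692^2 × 0.308^3 = 0.139915
P(M+8) = 5 × 0.692^1 × 0.308^4 = 0.031137
P(M+10) = 0.308^5 = 0.002772
The M+2 peak is largest (0.353139); scaling to 100 gives 44.9 : 100.0 : 89.0 : 39.6 : 8.8 : 0.8.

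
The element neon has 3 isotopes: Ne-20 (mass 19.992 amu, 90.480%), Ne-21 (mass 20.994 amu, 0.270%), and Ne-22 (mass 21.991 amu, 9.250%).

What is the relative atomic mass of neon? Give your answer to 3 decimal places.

20.180 amu

Ar = Σ fᵢ·mᵢ = 0.90480 × 19.992 + 0.00270 × 20.994 + 0.09250 × 21.991
= 18.0888 + 0.0567 + 2.0342 = 20.1797 amu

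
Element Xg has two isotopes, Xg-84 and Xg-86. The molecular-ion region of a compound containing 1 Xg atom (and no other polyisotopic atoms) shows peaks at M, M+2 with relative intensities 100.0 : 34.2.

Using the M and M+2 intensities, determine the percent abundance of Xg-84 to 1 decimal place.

Write p for the Xg-84 fraction. I(M+2)/I(M) = [C(1,1)·p^0·(1−p)] / p^1 = 1·(1−p)/p = 34.2/100.0 = 0.3420
(1−p)/p = 0.3420/1 = 0.3420  ⇒  p = 1/(1 + 0.3420) = 0.7452
Xg-84: 74.5%, Xg-86: 25.5%.

74.5%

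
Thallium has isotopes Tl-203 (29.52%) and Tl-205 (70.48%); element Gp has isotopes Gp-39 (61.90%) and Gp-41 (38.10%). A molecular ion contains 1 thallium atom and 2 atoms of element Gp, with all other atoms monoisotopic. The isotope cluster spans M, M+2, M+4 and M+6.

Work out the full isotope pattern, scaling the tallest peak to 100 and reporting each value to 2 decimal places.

Thallium pattern (n=1): 0.2952 : 0.7048
Element Gp pattern (n=2): 0.383161 : 0.471678 : 0.145161
Convolve the two distributions (both contribute in 2-u steps):
  M: 0.2952×0.383161 = 0.113109
  M+2: 0.2952×0.471678 + 0.7048×0.383161 = 0.409291
  M+4: 0.2952×0.145161 + 0.7048×0.471678 = 0.375290
  M+6: 0.7048×0.145161 = 0.102309
Scale to base peak (0.409291) = 100: 27.64 : 100.00 : 91.69 : 25.00

27.64 : 100.00 : 91.69 : 25.00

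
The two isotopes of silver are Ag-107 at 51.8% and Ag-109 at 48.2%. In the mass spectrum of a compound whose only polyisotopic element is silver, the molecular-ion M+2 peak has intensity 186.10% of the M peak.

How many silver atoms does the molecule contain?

2

For n independent Ag atoms, I(M+2)/I(M) = n · (abundance Ag-109) / (abundance Ag-107) = n · 0.482/0.518.
n = 1.8610 × 0.518/0.482 = 2.00 ≈ 2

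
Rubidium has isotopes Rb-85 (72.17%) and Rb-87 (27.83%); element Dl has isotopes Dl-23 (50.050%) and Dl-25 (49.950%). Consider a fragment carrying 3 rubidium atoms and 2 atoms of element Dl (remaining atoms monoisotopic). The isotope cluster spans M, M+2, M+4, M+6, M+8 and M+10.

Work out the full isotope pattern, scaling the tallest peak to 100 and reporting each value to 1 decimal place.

26.7 : 84.0 : 100.0 : 56.0 : 14.9 : 1.5

Rubidium pattern (n=3): 0.37589809 : 0.43485841 : 0.16768892 : 0.02155458
Element Dl pattern (n=2): 0.25050025 : 0.4999995 : 0.24950025
Convolve the two distributions (both contribute in 2-u steps):
  M: 0.37589809×0.25050025 = 0.094163
  M+2: 0.37589809×0.4999995 + 0.43485841×0.25050025 = 0.296881
  M+4: 0.37589809×0.24950025 + 0.43485841×0.4999995 + 0.16768892×0.25050025 = 0.353222
  M+6: 0.43485841×0.24950025 + 0.16768892×0.4999995 + 0.02155458×0.25050025 = 0.197741
  M+8: 0.16768892×0.24950025 + 0.02155458×0.4999995 = 0.052616
  M+10: 0.02155458×0.24950025 = 0.005378
Scale to base peak (0.353222) = 100: 26.7 : 84.0 : 100.0 : 56.0 : 14.9 : 1.5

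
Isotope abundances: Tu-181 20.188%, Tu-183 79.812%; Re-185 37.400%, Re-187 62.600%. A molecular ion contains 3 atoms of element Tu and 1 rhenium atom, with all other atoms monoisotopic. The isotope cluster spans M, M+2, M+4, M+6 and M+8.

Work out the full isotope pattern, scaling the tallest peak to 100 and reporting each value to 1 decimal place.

0.7 : 9.6 : 47.6 : 100.0 : 73.7

Element Tu pattern (n=3): 0.00822773 : 0.09758342 : 0.38578998 : 0.50839888
Rhenium pattern (n=1): 0.3740 : 0.6260
Convolve the two distributions (both contribute in 2-u steps):
  M: 0.00822773×0.3740 = 0.003077
  M+2: 0.00822773×0.6260 + 0.09758342×0.3740 = 0.041647
  M+4: 0.09758342×0.6260 + 0.38578998×0.3740 = 0.205373
  M+6: 0.38578998×0.6260 + 0.50839888×0.3740 = 0.431646
  M+8: 0.50839888×0.6260 = 0.318258
Scale to base peak (0.431646) = 100: 0.7 : 9.6 : 47.6 : 100.0 : 73.7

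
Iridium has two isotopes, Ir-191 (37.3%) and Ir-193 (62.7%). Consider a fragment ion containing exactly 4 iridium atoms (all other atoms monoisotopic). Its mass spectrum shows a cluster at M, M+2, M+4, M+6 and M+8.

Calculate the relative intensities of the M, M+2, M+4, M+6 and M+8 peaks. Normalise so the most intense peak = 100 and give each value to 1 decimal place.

5.3 : 35.4 : 89.2 : 100.0 : 42.0

Expanding (0.373 + 0.627)^4:
P(M) = 0.373^4 = 0.019357
P(M+2) = 4 × 0.373^3 × 0.627^1 = 0.130153
P(M+4) = 6 × 0.373^2 × 0.627^2 = 0.328174
P(M+6) = 4 × 0.373^1 × 0.627^3 = 0.367766
P(M+8) = 0.627^4 = 0.154550
The M+6 peak is largest (0.367766); scaling to 100 gives 5.3 : 35.4 : 89.2 : 100.0 : 42.0.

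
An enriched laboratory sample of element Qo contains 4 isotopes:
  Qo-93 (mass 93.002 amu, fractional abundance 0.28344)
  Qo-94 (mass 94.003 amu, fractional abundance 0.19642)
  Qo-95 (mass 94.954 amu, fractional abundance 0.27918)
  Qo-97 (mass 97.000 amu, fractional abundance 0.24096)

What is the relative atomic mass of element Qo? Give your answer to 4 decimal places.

Average mass = Σ (abundance × isotope mass) = 0.28344 × 93.002 + 0.19642 × 94.003 + 0.27918 × 94.954 + 0.24096 × 97.000
= 26.36049 + 18.46407 + 26.50926 + 23.37312 = 94.70694 amu

94.7069 amu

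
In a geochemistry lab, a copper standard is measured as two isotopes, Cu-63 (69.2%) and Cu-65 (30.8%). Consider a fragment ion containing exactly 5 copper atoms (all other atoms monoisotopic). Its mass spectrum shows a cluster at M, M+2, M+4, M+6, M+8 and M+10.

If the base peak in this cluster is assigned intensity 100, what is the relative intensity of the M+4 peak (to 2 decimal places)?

89.02

(0.692 + 0.308)^5 gives M 0.1587, M+2 0.3531, M+4 0.3144, M+6 0.1399, M+8 0.0311, M+10 0.0028; the largest is M+2.
P(M+2) = C(5,1) × 0.692^4 × 0.308^1 = 5 × 0.22931073 × 0.3080 = 0.353139 (base)
P(M+4) = C(5,2) × 0.692^3 × 0.308^2 = 10 × 0.33137389 × 0.094864 = 0.314355
Relative intensity = 0.314355 / 0.353139 × 100 = 89.02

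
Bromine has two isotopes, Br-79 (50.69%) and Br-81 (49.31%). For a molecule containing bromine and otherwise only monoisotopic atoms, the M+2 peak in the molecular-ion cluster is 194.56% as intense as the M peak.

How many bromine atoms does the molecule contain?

The M+2/M ratio from n Br atoms is n · q/p = n · 0.4931/0.5069.
n = 1.9456 × 0.5069/0.4931 = 2.00 ≈ 2

2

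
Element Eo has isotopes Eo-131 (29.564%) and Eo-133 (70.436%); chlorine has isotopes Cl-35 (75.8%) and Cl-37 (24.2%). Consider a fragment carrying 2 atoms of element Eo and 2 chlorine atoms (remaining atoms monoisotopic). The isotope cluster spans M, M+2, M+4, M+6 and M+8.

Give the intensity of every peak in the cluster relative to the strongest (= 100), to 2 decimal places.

11.34 : 61.26 : 100.00 : 46.60 : 6.56

Element Eo pattern (n=2): 0.08740301 : 0.41647398 : 0.49612301
Chlorine pattern (n=2): 0.574564 : 0.366872 : 0.058564
Convolve the two distributions (both contribute in 2-u steps):
  M: 0.08740301×0.574564 = 0.050219
  M+2: 0.08740301×0.366872 + 0.41647398×0.574564 = 0.271357
  M+4: 0.08740301×0.058564 + 0.41647398×0.366872 + 0.49612301×0.574564 = 0.442966
  M+6: 0.41647398×0.058564 + 0.49612301×0.366872 = 0.206404
  M+8: 0.49612301×0.058564 = 0.029055
Scale to base peak (0.442966) = 100: 11.34 : 61.26 : 100.00 : 46.60 : 6.56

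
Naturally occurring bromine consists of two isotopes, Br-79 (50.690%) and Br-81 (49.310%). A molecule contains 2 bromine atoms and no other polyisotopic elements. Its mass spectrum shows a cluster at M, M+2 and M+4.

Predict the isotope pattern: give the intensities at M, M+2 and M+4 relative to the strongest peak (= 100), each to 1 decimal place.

51.4 : 100.0 : 48.6

Each Br atom is independently Br-79 (p = 0.50690) or Br-81 (q = 0.49310); the cluster is the binomial expansion (p + q)^2.
P(M) = 0.50690^2 = 0.256948
P(M+2) = 2 × 0.50690^1 × 0.49310^1 = 0.499905
P(M+4) = 0.49310^2 = 0.243148
The M+2 peak is largest (0.499905); scaling to 100 gives 51.4 : 100.0 : 48.6.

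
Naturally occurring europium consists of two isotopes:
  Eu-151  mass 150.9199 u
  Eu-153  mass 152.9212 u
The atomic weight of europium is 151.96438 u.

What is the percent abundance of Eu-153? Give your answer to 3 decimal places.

Let x be the fractional abundance of Eu-151; then Eu-153 has abundance 1 − x.
150.9199·x + 152.9212·(1 − x) = 151.96438
(150.9199 − 152.9212)·x = 151.96438 − 152.9212
x = -0.95682 / -2.0013 = 0.47810 → 47.810% Eu-151, 52.190% Eu-153.

52.190%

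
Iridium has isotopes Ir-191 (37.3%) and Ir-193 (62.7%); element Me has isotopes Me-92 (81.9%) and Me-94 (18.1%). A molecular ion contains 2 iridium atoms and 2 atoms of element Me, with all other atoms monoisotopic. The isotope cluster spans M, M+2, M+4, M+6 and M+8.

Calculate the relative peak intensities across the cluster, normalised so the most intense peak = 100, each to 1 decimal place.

22.9 : 87.2 : 100.0 : 32.4 : 3.2

Iridium pattern (n=2): 0.139129 : 0.467742 : 0.393129
Element Me pattern (n=2): 0.670761 : 0.296478 : 0.032761
Convolve the two distributions (both contribute in 2-u steps):
  M: 0.139129×0.670761 = 0.093322
  M+2: 0.139129×0.296478 + 0.467742×0.670761 = 0.354992
  M+4: 0.139129×0.032761 + 0.467742×0.296478 + 0.393129×0.670761 = 0.406929
  M+6: 0.467742×0.032761 + 0.393129×0.296478 = 0.131878
  M+8: 0.393129×0.032761 = 0.012879
Scale to base peak (0.406929) = 100: 22.9 : 87.2 : 100.0 : 32.4 : 3.2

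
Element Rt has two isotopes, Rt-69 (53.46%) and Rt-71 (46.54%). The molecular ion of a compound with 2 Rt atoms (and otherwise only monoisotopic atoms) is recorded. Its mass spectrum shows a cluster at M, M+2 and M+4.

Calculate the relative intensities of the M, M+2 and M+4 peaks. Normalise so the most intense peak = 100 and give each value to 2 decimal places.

Expanding (0.5346 + 0.4654)^2:
P(M) = 0.5346^2 = 0.285797
P(M+2) = 2 × 0.5346^1 × 0.4654^1 = 0.497606
P(M+4) = 0.4654^2 = 0.216597
The M+2 peak is largest (0.497606); scaling to 100 gives 57.43 : 100.00 : 43.53.

57.43 : 100.00 : 43.53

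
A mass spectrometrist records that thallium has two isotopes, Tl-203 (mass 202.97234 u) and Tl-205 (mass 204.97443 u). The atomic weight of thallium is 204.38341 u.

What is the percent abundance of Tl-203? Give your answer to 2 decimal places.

29.52%

With x = fraction of Tl-203 (so Tl-205 is 1 − x):
202.97234·x + 204.97443·(1 − x) = 204.38341
(202.97234 − 204.97443)·x = 204.38341 − 204.97443
x = -0.59102 / -2.00209 = 0.29520 → 29.52% Tl-203, 70.48% Tl-205.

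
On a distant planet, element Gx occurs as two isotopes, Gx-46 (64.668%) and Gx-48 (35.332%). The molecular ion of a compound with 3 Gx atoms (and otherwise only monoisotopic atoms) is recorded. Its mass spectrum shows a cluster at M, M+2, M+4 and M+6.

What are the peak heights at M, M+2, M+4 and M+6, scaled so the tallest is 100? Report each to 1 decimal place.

61.0 : 100.0 : 54.6 : 10.0

Expanding (0.64668 + 0.35332)^3:
P(M) = 0.64668^3 = 0.270438
P(M+2) = 3 × 0.64668^2 × 0.35332^1 = 0.443270
P(M+4) = 3 × 0.64668^1 × 0.35332^2 = 0.242185
P(M+6) = 0.35332^3 = 0.044107
The M+2 peak is largest (0.443270); scaling to 100 gives 61.0 : 100.0 : 54.6 : 10.0.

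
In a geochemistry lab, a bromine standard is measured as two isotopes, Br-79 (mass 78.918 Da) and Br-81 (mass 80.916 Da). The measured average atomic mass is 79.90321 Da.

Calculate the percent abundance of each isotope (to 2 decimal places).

Br-79: 50.69%, Br-81: 49.31%

Let x be the fractional abundance of Br-79; then Br-81 has abundance 1 − x.
78.918·x + 80.916·(1 − x) = 79.90321
(78.918 − 80.916)·x = 79.90321 − 80.916
x = -1.01279 / -1.998 = 0.50690 → 50.69% Br-79, 49.31% Br-81.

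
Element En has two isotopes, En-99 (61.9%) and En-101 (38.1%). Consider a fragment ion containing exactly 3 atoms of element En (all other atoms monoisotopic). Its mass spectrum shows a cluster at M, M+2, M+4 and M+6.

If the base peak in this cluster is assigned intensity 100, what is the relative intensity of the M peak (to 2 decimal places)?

54.16

Binomial terms of (0.619 + 0.381)^3: M 0.2372, M+2 0.4380, M+4 0.2696, M+6 0.0553 → M+2 is the base peak.
P(M+2) = C(3,1) × 0.619^2 × 0.381^1 = 3 × 0.383161 × 0.3810 = 0.437953 (base)
P(M) = C(3,0) × 0.619^3 × 0.381^0 = 1 × 0.23717666 × 1.0000 = 0.237177
Relative intensity = 0.237177 / 0.437953 × 100 = 54.16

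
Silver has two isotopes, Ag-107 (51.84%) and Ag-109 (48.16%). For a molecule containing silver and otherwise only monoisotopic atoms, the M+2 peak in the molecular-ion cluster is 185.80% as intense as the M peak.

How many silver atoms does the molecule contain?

2

With n Ag atoms, P(M+2)/P(M) = C(n,1)·p^(n−1)q / p^n = n·q/p = n · 0.4816/0.5184.
n = 1.8580 × 0.5184/0.4816 = 2.00 ≈ 2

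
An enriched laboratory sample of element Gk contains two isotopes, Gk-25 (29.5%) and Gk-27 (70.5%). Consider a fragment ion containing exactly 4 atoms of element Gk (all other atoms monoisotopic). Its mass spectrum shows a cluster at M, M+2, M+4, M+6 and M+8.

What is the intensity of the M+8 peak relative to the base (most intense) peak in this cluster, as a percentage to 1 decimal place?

(0.295 + 0.705)^4 gives M 0.0076, M+2 0.0724, M+4 0.2595, M+6 0.4135, M+8 0.2470; the largest is M+6.
P(M+6) = C(4,3) × 0.295^1 × 0.705^3 = 4 × 0.2950 × 0.35040263 = 0.413475 (base)
P(M+8) = C(4,4) × 0.295^0 × 0.705^4 = 1 × 1.0000 × 0.24703385 = 0.247034
Relative intensity = 0.247034 / 0.413475 × 100 = 59.7

59.7%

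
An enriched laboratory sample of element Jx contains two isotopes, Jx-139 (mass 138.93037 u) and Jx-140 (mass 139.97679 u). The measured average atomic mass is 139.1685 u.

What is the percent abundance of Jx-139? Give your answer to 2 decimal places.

Writing the weighted mean with unknown fraction x of Jx-139:
138.93037·x + 139.97679·(1 − x) = 139.1685
(138.93037 − 139.97679)·x = 139.1685 − 139.97679
x = -0.80829 / -1.04642 = 0.77243 → 77.24% Jx-139, 22.76% Jx-140.

77.24%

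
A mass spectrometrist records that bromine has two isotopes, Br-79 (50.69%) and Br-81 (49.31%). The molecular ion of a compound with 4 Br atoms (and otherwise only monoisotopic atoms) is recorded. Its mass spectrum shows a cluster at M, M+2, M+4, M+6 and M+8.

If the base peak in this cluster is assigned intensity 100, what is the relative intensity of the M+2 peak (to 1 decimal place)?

68.5

Term probabilities: M 0.0660, M+2 0.2569, M+4 0.3749, M+6 0.2431, M+8 0.0591. Base peak = M+4.
P(M+4) = C(4,2) × 0.5069^2 × 0.4931^2 = 6 × 0.25694761 × 0.24314761 = 0.374857 (base)
P(M+2) = C(4,1) × 0.5069^3 × 0.4931^1 = 4 × 0.13024674 × 0.4931 = 0.256899
Relative intensity = 0.256899 / 0.374857 × 100 = 68.5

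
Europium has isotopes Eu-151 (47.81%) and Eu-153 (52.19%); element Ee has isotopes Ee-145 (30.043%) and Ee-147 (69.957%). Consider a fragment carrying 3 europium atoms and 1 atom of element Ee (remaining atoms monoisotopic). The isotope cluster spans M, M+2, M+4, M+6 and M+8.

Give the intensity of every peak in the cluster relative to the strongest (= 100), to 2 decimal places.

Europium pattern (n=3): 0.10928391 : 0.3578871 : 0.39067407 : 0.14215492
Element Ee pattern (n=1): 0.30043 : 0.69957
Convolve the two distributions (both contribute in 2-u steps):
  M: 0.10928391×0.30043 = 0.032832
  M+2: 0.10928391×0.69957 + 0.3578871×0.30043 = 0.183972
  M+4: 0.3578871×0.69957 + 0.39067407×0.30043 = 0.367737
  M+6: 0.39067407×0.69957 + 0.14215492×0.30043 = 0.316011
  M+8: 0.14215492×0.69957 = 0.099447
Scale to base peak (0.367737) = 100: 8.93 : 50.03 : 100.00 : 85.93 : 27.04

8.93 : 50.03 : 100.00 : 85.93 : 27.04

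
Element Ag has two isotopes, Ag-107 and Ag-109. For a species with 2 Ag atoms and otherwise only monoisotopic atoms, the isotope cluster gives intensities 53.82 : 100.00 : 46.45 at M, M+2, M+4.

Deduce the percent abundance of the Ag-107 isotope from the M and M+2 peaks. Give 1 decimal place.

Let p = fractional abundance of Ag-107. I(M+2)/I(M) = [C(2,1)·p^1·(1−p)] / p^2 = 2·(1−p)/p = 100.00/53.82 = 1.8580
(1−p)/p = 1.8580/2 = 0.9290  ⇒  p = 1/(1 + 0.9290) = 0.5184
Ag-107: 51.8%, Ag-109: 48.2%.

51.8%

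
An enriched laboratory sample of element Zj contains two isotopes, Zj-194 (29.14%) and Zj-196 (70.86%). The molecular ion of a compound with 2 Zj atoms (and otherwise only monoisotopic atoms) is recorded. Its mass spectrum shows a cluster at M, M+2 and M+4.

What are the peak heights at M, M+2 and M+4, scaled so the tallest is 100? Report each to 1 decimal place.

16.9 : 82.2 : 100.0

Expanding (0.2914 + 0.7086)^2:
P(M) = 0.2914^2 = 0.084914
P(M+2) = 2 × 0.2914^1 × 0.7086^1 = 0.412972
P(M+4) = 0.7086^2 = 0.502114
The M+4 peak is largest (0.502114); scaling to 100 gives 16.9 : 82.2 : 100.0.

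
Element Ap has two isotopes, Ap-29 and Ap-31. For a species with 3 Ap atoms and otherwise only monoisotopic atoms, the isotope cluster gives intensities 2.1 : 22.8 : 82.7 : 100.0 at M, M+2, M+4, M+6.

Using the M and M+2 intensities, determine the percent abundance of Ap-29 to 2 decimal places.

21.65%

If p is the fraction of Ap that is Ap-29, then I(M+2)/I(M) = [C(3,1)·p^2·(1−p)] / p^3 = 3·(1−p)/p = 22.8/2.1 = 10.8571
(1−p)/p = 10.8571/3 = 3.6190  ⇒  p = 1/(1 + 3.6190) = 0.2165
Ap-29: 21.65%, Ap-31: 78.35%.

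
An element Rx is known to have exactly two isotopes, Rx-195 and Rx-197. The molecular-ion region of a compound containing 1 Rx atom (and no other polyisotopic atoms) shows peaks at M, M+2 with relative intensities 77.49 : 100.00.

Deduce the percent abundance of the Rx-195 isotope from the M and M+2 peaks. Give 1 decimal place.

Write p for the Rx-195 fraction. I(M+2)/I(M) = [C(1,1)·p^0·(1−p)] / p^1 = 1·(1−p)/p = 100.00/77.49 = 1.2905
(1−p)/p = 1.2905/1 = 1.2905  ⇒  p = 1/(1 + 1.2905) = 0.4366
Rx-195: 43.7%, Rx-197: 56.3%.

43.7%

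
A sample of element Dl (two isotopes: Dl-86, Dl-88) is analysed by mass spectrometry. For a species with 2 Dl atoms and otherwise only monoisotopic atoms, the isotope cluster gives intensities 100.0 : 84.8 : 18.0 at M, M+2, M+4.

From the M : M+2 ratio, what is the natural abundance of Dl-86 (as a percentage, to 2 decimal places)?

70.22%

Let p = fractional abundance of Dl-86. I(M+2)/I(M) = [C(2,1)·p^1·(1−p)] / p^2 = 2·(1−p)/p = 84.8/100.0 = 0.8480
(1−p)/p = 0.8480/2 = 0.4240  ⇒  p = 1/(1 + 0.4240) = 0.7022
Dl-86: 70.22%, Dl-88: 29.78%.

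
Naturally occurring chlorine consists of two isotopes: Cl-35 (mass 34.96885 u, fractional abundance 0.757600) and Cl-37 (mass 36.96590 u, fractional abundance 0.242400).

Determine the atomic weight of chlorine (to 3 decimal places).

Ar = Σ fᵢ·mᵢ = 0.757600 × 34.96885 + 0.242400 × 36.96590
= 26.492401 + 8.960534 = 35.452935 u

35.453 u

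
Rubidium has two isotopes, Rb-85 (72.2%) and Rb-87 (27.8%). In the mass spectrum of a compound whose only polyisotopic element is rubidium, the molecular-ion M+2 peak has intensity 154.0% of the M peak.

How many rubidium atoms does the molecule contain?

4

The M+2/M ratio from n Rb atoms is n · q/p = n · 0.278/0.722.
n = 1.540 × 0.722/0.278 = 4.00 ≈ 4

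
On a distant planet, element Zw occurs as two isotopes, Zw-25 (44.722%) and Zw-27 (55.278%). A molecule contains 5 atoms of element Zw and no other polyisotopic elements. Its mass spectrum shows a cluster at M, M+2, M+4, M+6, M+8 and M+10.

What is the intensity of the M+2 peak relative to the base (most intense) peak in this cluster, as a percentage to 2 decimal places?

32.73%

Term probabilities: M 0.0179, M+2 0.1106, M+4 0.2733, M+6 0.3378, M+8 0.2088, M+10 0.0516. Base peak = M+6.
P(M+6) = C(5,3) × 0.44722^2 × 0.55278^3 = 10 × 0.20000573 × 0.16891062 = 0.337831 (base)
P(M+2) = C(5,1) × 0.44722^4 × 0.55278^1 = 5 × 0.04000229 × 0.55278 = 0.110562
Relative intensity = 0.110562 / 0.337831 × 100 = 32.73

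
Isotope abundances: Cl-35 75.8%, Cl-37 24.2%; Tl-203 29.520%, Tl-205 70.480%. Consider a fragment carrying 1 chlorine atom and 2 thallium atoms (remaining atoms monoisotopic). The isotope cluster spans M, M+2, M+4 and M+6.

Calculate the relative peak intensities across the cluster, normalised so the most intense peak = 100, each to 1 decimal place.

Chlorine pattern (n=1): 0.7580 : 0.2420
Thallium pattern (n=2): 0.08714304 : 0.41611392 : 0.49674304
Convolve the two distributions (both contribute in 2-u steps):
  M: 0.7580×0.08714304 = 0.066054
  M+2: 0.7580×0.41611392 + 0.2420×0.08714304 = 0.336503
  M+4: 0.7580×0.49674304 + 0.2420×0.41611392 = 0.477231
  M+6: 0.2420×0.49674304 = 0.120212
Scale to base peak (0.477231) = 100: 13.8 : 70.5 : 100.0 : 25.2

13.8 : 70.5 : 100.0 : 25.2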